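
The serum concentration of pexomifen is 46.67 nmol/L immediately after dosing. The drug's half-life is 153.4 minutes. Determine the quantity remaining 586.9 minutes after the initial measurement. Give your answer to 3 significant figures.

3.29 nmol/L

Number of half-lives: n = 586.9/153.4 ≈ 3.8259.
Remaining = 46.67 × (1/2)^3.8259 = 46.67 × 0.070514 ≈ 3.2909 nmol/L.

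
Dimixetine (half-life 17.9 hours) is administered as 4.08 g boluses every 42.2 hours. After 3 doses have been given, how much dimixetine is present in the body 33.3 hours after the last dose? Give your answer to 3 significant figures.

The 3 doses were given 117.7, 75.5, 33.3 hours ago.
Total = 4.08·(1/2)^(117.7/17.9) + 4.08·(1/2)^(75.5/17.9) + 4.08·(1/2)^(33.3/17.9)
      = 0.042782 + 0.21926 + 1.1237 ≈ 1.3857 g.

1.39 g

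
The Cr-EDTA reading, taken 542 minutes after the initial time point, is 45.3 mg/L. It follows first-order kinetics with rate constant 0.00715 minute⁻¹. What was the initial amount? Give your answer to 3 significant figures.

t½ = ln 2 / k = 0.69315 / 0.00715 ≈ 96.944 minutes.
Number of half-lives elapsed: n = 542/96.944 ≈ 5.5909.
A₀ = A × 2^n = 45.3 × 2^5.5909 = 45.3 × 48.197 ≈ 2183.3 mg/L.

2180 mg/L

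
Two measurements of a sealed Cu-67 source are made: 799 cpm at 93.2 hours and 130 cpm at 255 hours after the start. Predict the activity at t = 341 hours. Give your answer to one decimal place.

Over Δt = 255 − 93.2 = 161.8 hours, the level fell by a factor of 799/130 ≈ 6.1462.
n = log₂(6.1462) ≈ 2.6197 half-lives, so t½ = 161.8/2.6197 ≈ 61.763 hours.
From t = 255 to t = 341: 130 × (1/2)^((341−255)/61.763) ≈ 49.52 cpm.

49.5 cpm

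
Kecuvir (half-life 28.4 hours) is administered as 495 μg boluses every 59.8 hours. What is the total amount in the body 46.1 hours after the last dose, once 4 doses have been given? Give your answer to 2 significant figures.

210 μg

The 4 doses were given 225.5, 165.7, 105.9, 46.1 hours ago.
Total = 495·(1/2)^(225.5/28.4) + 495·(1/2)^(165.7/28.4) + 495·(1/2)^(105.9/28.4) + 495·(1/2)^(46.1/28.4)
      = 2.0155 + 8.6745 + 37.334 + 160.68 ≈ 208.7 μg.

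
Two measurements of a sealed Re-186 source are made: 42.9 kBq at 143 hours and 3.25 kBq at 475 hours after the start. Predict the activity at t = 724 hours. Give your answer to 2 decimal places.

0.47 kBq

Over Δt = 475 − 143 = 332 hours, the level fell by a factor of 42.9/3.25 ≈ 13.2.
n = log₂(13.2) ≈ 3.7225 half-lives, so t½ = 332/3.7225 ≈ 89.188 hours.
From t = 475 to t = 724: 3.25 × (1/2)^((724−475)/89.188) ≈ 0.4693 kBq.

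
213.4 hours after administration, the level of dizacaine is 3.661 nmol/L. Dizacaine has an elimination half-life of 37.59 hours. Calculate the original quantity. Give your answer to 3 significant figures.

Number of half-lives elapsed: n = 213.4/37.59 ≈ 5.677.
A₀ = A × 2^n = 3.661 × 2^5.677 = 3.661 × 51.163 ≈ 187.31 nmol/L.

187 nmol/L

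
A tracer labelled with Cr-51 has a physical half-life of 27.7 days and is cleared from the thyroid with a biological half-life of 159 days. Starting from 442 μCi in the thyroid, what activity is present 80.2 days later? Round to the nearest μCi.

42 μCi

1/t_eff = 1/t_phys + 1/t_biol = 1/27.7 + 1/159 = 0.04239 per day.
t_eff = 27.7 × 159 / (27.7 + 159) ≈ 23.59 days.
Remaining = 442 × (1/2)^(80.2/23.59) = 442 × (1/2)^3.3997 ≈ 41.88 μCi.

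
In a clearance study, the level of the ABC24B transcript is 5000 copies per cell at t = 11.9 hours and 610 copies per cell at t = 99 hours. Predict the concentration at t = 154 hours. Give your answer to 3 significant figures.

162 copies per cell

Over Δt = 99 − 11.9 = 87.1 hours, the level fell by a factor of 5000/610 ≈ 8.1967.
n = log₂(8.1967) ≈ 3.035 half-lives, so t½ = 87.1/3.035 ≈ 28.698 hours.
From t = 99 to t = 154: 610 × (1/2)^((154−99)/28.698) ≈ 161.59 copies per cell.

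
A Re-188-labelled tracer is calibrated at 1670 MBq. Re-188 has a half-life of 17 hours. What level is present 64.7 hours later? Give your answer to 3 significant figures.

119 MBq

Number of half-lives: n = 64.7/17 ≈ 3.8059.
Remaining = 1670 × (1/2)^3.8059 = 1670 × 0.071502 ≈ 119.41 MBq.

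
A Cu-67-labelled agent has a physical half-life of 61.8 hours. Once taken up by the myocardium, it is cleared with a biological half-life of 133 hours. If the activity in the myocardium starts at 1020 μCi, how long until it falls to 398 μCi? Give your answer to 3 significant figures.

1/t_eff = 1/t_phys + 1/t_biol = 1/61.8 + 1/133 = 0.0237 per hour.
t_eff = 61.8 × 133 / (61.8 + 133) ≈ 42.194 hours.
n = log₂(1020/398) ≈ 1.3577; t = 1.3577 × 42.194 ≈ 57.288 hours.

57.3 hours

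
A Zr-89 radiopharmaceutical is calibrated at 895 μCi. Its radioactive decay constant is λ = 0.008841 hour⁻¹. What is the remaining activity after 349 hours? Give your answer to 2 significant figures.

41 μCi

t½ = ln 2 / λ = 0.69315 / 0.008841 ≈ 78.401 hours.
Number of half-lives: n = 349/78.401 ≈ 4.4514.
Remaining = 895 × (1/2)^4.4514 = 895 × 0.045707 ≈ 40.908 μCi.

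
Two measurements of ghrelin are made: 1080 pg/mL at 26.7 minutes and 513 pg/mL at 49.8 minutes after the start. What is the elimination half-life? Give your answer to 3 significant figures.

21.5 minutes

Over Δt = 49.8 − 26.7 = 23.1 minutes, the level fell by a factor of 1080/513 ≈ 2.1053.
n = log₂(2.1053) ≈ 1.074 half-lives, so t½ = 23.1/1.074 ≈ 21.508 minutes.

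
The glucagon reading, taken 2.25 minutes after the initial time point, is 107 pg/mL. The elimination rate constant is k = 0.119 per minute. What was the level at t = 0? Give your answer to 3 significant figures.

140 pg/mL

t½ = ln 2 / k = 0.69315 / 0.119 ≈ 5.8248 minutes.
Number of half-lives elapsed: n = 2.25/5.8248 ≈ 0.38628.
A₀ = A × 2^n = 107 × 2^0.38628 = 107 × 1.307 ≈ 139.85 pg/mL.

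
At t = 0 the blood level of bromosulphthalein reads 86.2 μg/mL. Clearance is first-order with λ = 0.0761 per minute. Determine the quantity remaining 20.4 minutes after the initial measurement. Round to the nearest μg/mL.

t½ = ln 2 / λ = 0.69315 / 0.0761 ≈ 9.1084 minutes.
Number of half-lives: n = 20.4/9.1084 ≈ 2.2397.
Remaining = 86.2 × (1/2)^2.2397 = 86.2 × 0.21173 ≈ 18.251 μg/mL.

18 μg/mL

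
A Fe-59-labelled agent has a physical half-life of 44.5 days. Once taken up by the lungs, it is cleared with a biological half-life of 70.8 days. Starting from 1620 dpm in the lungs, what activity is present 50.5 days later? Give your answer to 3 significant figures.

1/t_eff = 1/t_phys + 1/t_biol = 1/44.5 + 1/70.8 = 0.036596 per day.
t_eff = 44.5 × 70.8 / (44.5 + 70.8) ≈ 27.325 days.
Remaining = 1620 × (1/2)^(50.5/27.325) = 1620 × (1/2)^1.8481 ≈ 449.97 dpm.

450 dpm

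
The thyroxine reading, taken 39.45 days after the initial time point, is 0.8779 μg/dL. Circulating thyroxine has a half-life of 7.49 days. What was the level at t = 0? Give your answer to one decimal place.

33.8 μg/dL

Number of half-lives elapsed: n = 39.45/7.49 ≈ 5.267.
A₀ = A × 2^n = 0.8779 × 2^5.267 = 0.8779 × 38.506 ≈ 33.805 μg/dL.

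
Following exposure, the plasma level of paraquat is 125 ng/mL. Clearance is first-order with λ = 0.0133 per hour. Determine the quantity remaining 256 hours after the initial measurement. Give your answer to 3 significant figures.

t½ = ln 2 / λ = 0.69315 / 0.0133 ≈ 52.116 hours.
Number of half-lives: n = 256/52.116 ≈ 4.9121.
Remaining = 125 × (1/2)^4.9121 = 125 × 0.033213 ≈ 4.1517 ng/mL.

4.15 ng/mL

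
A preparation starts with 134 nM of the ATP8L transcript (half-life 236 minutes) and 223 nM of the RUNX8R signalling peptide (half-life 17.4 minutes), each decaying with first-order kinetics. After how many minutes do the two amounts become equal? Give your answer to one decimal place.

Set 134·(1/2)^(t/236) = 223·(1/2)^(t/17.4).
Taking log₂: log₂(134/223) = t·(1/236 − 1/17.4).
log₂(0.6009) = -0.73481; 1/236 − 1/17.4 = -0.053234.
t = -0.73481 / -0.053234 ≈ 13.803 minutes.

13.8 minutes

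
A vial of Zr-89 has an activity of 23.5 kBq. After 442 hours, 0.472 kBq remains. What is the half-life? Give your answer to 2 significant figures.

78 hours

A/A₀ = 0.472/23.5 ≈ 0.020085.
n = log₂(49.788) ≈ 5.6377 half-lives elapsed in 442 hours.
t½ = 442/5.6377 ≈ 78.4 hours.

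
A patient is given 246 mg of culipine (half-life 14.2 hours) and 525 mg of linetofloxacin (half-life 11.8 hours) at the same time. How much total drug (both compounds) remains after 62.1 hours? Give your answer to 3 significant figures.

25.5 mg

culipine: 246 × (1/2)^(62.1/14.2) = 246 × (1/2)^4.3732 ≈ 11.87 mg.
linetofloxacin: 525 × (1/2)^(62.1/11.8) = 525 × (1/2)^5.2627 ≈ 13.675 mg.
Total = 11.87 + 13.675 ≈ 25.545 mg.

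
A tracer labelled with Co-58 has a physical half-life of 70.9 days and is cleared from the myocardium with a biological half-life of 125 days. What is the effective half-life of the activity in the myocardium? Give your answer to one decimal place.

1/t_eff = 1/t_phys + 1/t_biol = 1/70.9 + 1/125 = 0.022104 per day.
t_eff = 70.9 × 125 / (70.9 + 125) ≈ 45.24 days.

45.2 days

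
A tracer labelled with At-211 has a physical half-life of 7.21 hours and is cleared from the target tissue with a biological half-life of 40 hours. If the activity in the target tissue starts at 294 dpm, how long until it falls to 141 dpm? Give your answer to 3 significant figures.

6.48 hours

1/t_eff = 1/t_phys + 1/t_biol = 1/7.21 + 1/40 = 0.1637 per hour.
t_eff = 7.21 × 40 / (7.21 + 40) ≈ 6.1089 hours.
n = log₂(294/141) ≈ 1.0601; t = 1.0601 × 6.1089 ≈ 6.4761 hours.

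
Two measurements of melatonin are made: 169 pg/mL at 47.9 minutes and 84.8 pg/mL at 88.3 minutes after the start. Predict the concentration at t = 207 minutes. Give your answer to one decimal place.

11.2 pg/mL

Over Δt = 88.3 − 47.9 = 40.4 minutes, the level fell by a factor of 169/84.8 ≈ 1.9929.
n = log₂(1.9929) ≈ 0.99489 half-lives, so t½ = 40.4/0.99489 ≈ 40.608 minutes.
From t = 88.3 to t = 207: 84.8 × (1/2)^((207−88.3)/40.608) ≈ 11.18 pg/mL.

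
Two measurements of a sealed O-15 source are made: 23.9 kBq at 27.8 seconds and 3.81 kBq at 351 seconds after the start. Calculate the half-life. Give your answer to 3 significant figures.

122 seconds

Over Δt = 351 − 27.8 = 323.2 seconds, the level fell by a factor of 23.9/3.81 ≈ 6.273.
n = log₂(6.273) ≈ 2.6491 half-lives, so t½ = 323.2/2.6491 ≈ 122 seconds.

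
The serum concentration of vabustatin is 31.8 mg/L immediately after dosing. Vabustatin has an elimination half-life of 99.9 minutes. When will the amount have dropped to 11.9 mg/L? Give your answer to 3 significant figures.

Fraction remaining = 11.9/31.8 ≈ 0.37421.
n = log₂(31.8/11.9) = ln(2.6723)/ln 2 ≈ 1.4181 half-lives.
t = n × t½ = 1.4181 × 99.9 ≈ 141.66 minutes.

142 minutes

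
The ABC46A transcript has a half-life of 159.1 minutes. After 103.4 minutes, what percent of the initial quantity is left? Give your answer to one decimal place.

n = 103.4/159.1 ≈ 0.64991 half-lives.
Fraction remaining = (1/2)^0.64991 ≈ 0.63732, i.e. 63.732%.

63.7%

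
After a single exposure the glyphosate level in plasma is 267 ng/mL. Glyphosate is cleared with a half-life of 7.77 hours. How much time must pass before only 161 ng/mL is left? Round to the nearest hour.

6 hours

Fraction remaining = 161/267 ≈ 0.603.
n = log₂(267/161) = ln(1.6584)/ln 2 ≈ 0.72978 half-lives.
t = n × t½ = 0.72978 × 7.77 ≈ 5.6704 hours.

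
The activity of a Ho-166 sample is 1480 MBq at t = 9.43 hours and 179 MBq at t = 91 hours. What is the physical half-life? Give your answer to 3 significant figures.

26.8 hours

Over Δt = 91 − 9.43 = 81.57 hours, the level fell by a factor of 1480/179 ≈ 8.2682.
n = log₂(8.2682) ≈ 3.0476 half-lives, so t½ = 81.57/3.0476 ≈ 26.766 hours.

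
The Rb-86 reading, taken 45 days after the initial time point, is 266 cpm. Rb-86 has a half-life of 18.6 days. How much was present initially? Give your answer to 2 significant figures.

1400 cpm

Number of half-lives elapsed: n = 45/18.6 ≈ 2.4194.
A₀ = A × 2^n = 266 × 2^2.4194 = 266 × 5.3493 ≈ 1422.9 cpm.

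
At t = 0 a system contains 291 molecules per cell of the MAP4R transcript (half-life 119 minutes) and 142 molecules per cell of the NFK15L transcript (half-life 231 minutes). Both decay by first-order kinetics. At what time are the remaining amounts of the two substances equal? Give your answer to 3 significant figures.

Set 291·(1/2)^(t/119) = 142·(1/2)^(t/231).
Taking log₂: log₂(291/142) = t·(1/119 − 1/231).
log₂(2.0493) = 1.0351; 1/119 − 1/231 = 0.0040744.
t = 1.0351 / 0.0040744 ≈ 254.06 minutes.

254 minutes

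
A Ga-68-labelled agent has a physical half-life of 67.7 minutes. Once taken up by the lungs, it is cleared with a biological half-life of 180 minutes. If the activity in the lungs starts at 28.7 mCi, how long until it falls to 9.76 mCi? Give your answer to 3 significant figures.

76.6 minutes

1/t_eff = 1/t_phys + 1/t_biol = 1/67.7 + 1/180 = 0.020327 per minute.
t_eff = 67.7 × 180 / (67.7 + 180) ≈ 49.197 minutes.
n = log₂(28.7/9.76) ≈ 1.5561; t = 1.5561 × 49.197 ≈ 76.555 minutes.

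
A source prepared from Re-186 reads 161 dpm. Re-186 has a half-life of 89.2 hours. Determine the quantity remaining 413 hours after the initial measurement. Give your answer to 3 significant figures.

6.50 dpm

Number of half-lives: n = 413/89.2 ≈ 4.63.
Remaining = 161 × (1/2)^4.63 = 161 × 0.040385 ≈ 6.5019 dpm.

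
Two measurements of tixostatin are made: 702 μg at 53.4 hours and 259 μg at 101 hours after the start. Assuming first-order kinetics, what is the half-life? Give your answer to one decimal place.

33.1 hours

Over Δt = 101 − 53.4 = 47.6 hours, the level fell by a factor of 702/259 ≈ 2.7104.
n = log₂(2.7104) ≈ 1.4385 half-lives, so t½ = 47.6/1.4385 ≈ 33.09 hours.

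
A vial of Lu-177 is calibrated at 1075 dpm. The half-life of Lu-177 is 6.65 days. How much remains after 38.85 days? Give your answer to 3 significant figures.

18.7 dpm

Number of half-lives: n = 38.85/6.65 ≈ 5.8421.
Remaining = 1075 × (1/2)^5.8421 = 1075 × 0.017432 ≈ 18.74 dpm.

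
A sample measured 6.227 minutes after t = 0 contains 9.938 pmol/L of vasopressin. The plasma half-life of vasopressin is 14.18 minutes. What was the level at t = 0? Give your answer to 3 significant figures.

13.5 pmol/L

Number of half-lives elapsed: n = 6.227/14.18 ≈ 0.43914.
A₀ = A × 2^n = 9.938 × 2^0.43914 = 9.938 × 1.3558 ≈ 13.474 pmol/L.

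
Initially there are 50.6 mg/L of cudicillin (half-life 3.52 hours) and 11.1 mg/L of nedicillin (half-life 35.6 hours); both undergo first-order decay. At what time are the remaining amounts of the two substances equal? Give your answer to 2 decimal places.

Set 50.6·(1/2)^(t/3.52) = 11.1·(1/2)^(t/35.6).
Taking log₂: log₂(50.6/11.1) = t·(1/3.52 − 1/35.6).
log₂(4.5586) = 2.1886; 1/3.52 − 1/35.6 = 0.256.
t = 2.1886 / 0.256 ≈ 8.5491 hours.

8.55 hours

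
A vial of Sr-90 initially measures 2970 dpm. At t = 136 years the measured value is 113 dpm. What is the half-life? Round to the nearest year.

A/A₀ = 113/2970 ≈ 0.038047.
n = log₂(26.283) ≈ 4.7161 half-lives elapsed in 136 years.
t½ = 136/4.7161 ≈ 28.838 years.

29 years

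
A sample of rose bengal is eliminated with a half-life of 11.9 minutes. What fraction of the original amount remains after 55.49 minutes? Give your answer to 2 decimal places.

n = 55.49/11.9 ≈ 4.663 half-lives.
Fraction remaining = (1/2)^4.663 ≈ 0.039472.

0.04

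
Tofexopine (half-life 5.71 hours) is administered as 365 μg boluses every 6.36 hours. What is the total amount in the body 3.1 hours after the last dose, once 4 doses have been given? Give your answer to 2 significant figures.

440 μg

The 4 doses were given 22.18, 15.82, 9.46, 3.1 hours ago.
Total = 365·(1/2)^(22.18/5.71) + 365·(1/2)^(15.82/5.71) + 365·(1/2)^(9.46/5.71) + 365·(1/2)^(3.1/5.71)
      = 24.715 + 53.489 + 115.76 + 250.53 ≈ 444.5 μg.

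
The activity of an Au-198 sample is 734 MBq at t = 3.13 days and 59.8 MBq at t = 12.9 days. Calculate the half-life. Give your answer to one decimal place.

Over Δt = 12.9 − 3.13 = 9.77 days, the level fell by a factor of 734/59.8 ≈ 12.274.
n = log₂(12.274) ≈ 3.6176 half-lives, so t½ = 9.77/3.6176 ≈ 2.7007 days.

2.7 days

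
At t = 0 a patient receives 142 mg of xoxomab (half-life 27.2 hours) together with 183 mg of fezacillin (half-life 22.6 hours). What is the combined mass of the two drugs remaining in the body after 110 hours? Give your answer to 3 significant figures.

xoxomab: 142 × (1/2)^(110/27.2) = 142 × (1/2)^4.0441 ≈ 8.6077 mg.
fezacillin: 183 × (1/2)^(110/22.6) = 183 × (1/2)^4.8673 ≈ 6.2699 mg.
Total = 8.6077 + 6.2699 ≈ 14.878 mg.

14.9 mg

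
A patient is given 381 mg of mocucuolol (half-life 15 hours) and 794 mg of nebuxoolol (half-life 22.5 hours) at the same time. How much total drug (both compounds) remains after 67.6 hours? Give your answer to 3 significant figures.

mocucuolol: 381 × (1/2)^(67.6/15) = 381 × (1/2)^4.5067 ≈ 16.76 mg.
nebuxoolol: 794 × (1/2)^(67.6/22.5) = 794 × (1/2)^3.0044 ≈ 98.945 mg.
Total = 16.76 + 98.945 ≈ 115.71 mg.

116 mg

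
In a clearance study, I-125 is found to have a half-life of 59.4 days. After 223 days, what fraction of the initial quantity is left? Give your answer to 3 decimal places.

0.074

n = 223/59.4 ≈ 3.7542 half-lives.
Fraction remaining = (1/2)^3.7542 ≈ 0.074109.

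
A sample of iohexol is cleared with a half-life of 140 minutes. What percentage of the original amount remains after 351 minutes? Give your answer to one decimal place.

n = 351/140 ≈ 2.5071 half-lives.
Fraction remaining = (1/2)^2.5071 ≈ 0.1759, i.e. 17.59%.

17.6%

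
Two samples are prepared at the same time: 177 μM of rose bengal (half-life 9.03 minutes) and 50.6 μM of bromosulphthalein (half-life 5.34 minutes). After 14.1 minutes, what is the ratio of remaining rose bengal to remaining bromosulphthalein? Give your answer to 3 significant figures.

7.39

rose bengal: 177 × (1/2)^(14.1/9.03) = 177 × (1/2)^1.5615 ≈ 59.969 μM.
bromosulphthalein: 50.6 × (1/2)^(14.1/5.34) = 50.6 × (1/2)^2.6404 ≈ 8.1151 μM.
Ratio ≈ 59.969 / 8.1151 ≈ 7.3898.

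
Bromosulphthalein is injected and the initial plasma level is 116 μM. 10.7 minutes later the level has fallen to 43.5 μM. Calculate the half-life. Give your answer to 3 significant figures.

A/A₀ = 43.5/116 ≈ 0.375.
n = log₂(2.6667) ≈ 1.415 half-lives elapsed in 10.7 minutes.
t½ = 10.7/1.415 ≈ 7.5616 minutes.

7.56 minutes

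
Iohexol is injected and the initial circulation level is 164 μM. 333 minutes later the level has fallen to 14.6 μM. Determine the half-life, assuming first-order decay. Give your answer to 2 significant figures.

A/A₀ = 14.6/164 ≈ 0.089024.
n = log₂(11.233) ≈ 3.4897 half-lives elapsed in 333 minutes.
t½ = 333/3.4897 ≈ 95.425 minutes.

95 minutes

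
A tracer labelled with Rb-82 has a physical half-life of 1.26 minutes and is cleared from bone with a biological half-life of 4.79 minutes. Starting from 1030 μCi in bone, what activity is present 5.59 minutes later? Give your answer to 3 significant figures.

21.2 μCi

1/t_eff = 1/t_phys + 1/t_biol = 1/1.26 + 1/4.79 = 1.0024 per minute.
t_eff = 1.26 × 4.79 / (1.26 + 4.79) ≈ 0.99759 minutes.
Remaining = 1030 × (1/2)^(5.59/0.99759) = 1030 × (1/2)^5.6035 ≈ 21.184 μCi.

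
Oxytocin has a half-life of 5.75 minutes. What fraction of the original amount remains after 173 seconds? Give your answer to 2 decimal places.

0.71

173 seconds = 2.88333 minutes.
n = 2.88333/5.75 ≈ 0.50145 half-lives.
Fraction remaining = (1/2)^0.50145 ≈ 0.7064.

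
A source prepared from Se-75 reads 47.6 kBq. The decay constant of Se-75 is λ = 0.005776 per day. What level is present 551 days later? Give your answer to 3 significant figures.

1.97 kBq

t½ = ln 2 / λ = 0.69315 / 0.005776 ≈ 120 days.
Number of half-lives: n = 551/120 ≈ 4.5915.
Remaining = 47.6 × (1/2)^4.5915 = 47.6 × 0.041479 ≈ 1.9744 kBq.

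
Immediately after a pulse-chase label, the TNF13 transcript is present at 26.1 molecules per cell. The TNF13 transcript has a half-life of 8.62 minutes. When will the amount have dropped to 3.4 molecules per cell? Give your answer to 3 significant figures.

Fraction remaining = 3.4/26.1 ≈ 0.13027.
n = log₂(26.1/3.4) = ln(7.6765)/ln 2 ≈ 2.9404 half-lives.
t = n × t½ = 2.9404 × 8.62 ≈ 25.347 minutes.

25.3 minutes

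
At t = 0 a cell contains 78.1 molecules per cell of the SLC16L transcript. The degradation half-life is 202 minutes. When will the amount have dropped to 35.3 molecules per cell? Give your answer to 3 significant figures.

Fraction remaining = 35.3/78.1 ≈ 0.45198.
n = log₂(78.1/35.3) = ln(2.2125)/ln 2 ≈ 1.1457 half-lives.
t = n × t½ = 1.1457 × 202 ≈ 231.42 minutes.

231 minutes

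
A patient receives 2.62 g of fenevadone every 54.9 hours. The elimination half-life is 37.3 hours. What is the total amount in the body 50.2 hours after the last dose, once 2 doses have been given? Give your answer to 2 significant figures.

1.4 g

The 2 doses were given 105.1, 50.2 hours ago.
Total = 2.62·(1/2)^(105.1/37.3) + 2.62·(1/2)^(50.2/37.3)
      = 0.37161 + 1.0308 ≈ 1.4024 g.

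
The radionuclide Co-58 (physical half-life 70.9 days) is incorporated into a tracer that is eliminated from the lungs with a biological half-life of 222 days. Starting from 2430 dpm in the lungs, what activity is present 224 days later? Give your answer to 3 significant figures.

1/t_eff = 1/t_phys + 1/t_biol = 1/70.9 + 1/222 = 0.018609 per day.
t_eff = 70.9 × 222 / (70.9 + 222) ≈ 53.738 days.
Remaining = 2430 × (1/2)^(224/53.738) = 2430 × (1/2)^4.1684 ≈ 135.14 dpm.

135 dpm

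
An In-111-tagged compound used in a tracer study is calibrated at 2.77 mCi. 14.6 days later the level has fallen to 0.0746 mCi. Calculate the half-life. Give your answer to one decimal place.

A/A₀ = 0.0746/2.77 ≈ 0.026931.
n = log₂(37.131) ≈ 5.2146 half-lives elapsed in 14.6 days.
t½ = 14.6/5.2146 ≈ 2.7998 days.

2.8 days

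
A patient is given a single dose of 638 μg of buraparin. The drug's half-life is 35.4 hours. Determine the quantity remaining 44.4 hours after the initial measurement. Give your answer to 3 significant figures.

267 μg

Number of half-lives: n = 44.4/35.4 ≈ 1.2542.
Remaining = 638 × (1/2)^1.2542 = 638 × 0.41922 ≈ 267.46 μg.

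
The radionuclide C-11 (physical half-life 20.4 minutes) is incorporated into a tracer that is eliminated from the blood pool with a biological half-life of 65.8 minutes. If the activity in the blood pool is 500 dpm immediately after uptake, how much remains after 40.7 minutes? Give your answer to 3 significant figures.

81.7 dpm

1/t_eff = 1/t_phys + 1/t_biol = 1/20.4 + 1/65.8 = 0.064217 per minute.
t_eff = 20.4 × 65.8 / (20.4 + 65.8) ≈ 15.572 minutes.
Remaining = 500 × (1/2)^(40.7/15.572) = 500 × (1/2)^2.6136 ≈ 81.693 dpm.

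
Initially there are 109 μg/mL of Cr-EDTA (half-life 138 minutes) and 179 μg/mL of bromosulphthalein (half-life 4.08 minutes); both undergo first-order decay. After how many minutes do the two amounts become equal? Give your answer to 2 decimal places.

3.01 minutes

Set 109·(1/2)^(t/138) = 179·(1/2)^(t/4.08).
Taking log₂: log₂(109/179) = t·(1/138 − 1/4.08).
log₂(0.60894) = -0.71563; 1/138 − 1/4.08 = -0.23785.
t = -0.71563 / -0.23785 ≈ 3.0087 minutes.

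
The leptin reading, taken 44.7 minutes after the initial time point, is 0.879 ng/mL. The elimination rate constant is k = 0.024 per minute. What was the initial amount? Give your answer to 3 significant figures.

t½ = ln 2 / k = 0.69315 / 0.024 ≈ 28.881 minutes.
Number of half-lives elapsed: n = 44.7/28.881 ≈ 1.5477.
A₀ = A × 2^n = 0.879 × 2^1.5477 = 0.879 × 2.9236 ≈ 2.5698 ng/mL.

2.57 ng/mL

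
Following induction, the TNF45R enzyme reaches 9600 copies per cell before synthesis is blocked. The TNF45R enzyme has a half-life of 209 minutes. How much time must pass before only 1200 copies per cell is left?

1200/9600 = 1/8, so 3 half-lives have elapsed.
t = 3 × 209 = 627 minutes.

627 minutes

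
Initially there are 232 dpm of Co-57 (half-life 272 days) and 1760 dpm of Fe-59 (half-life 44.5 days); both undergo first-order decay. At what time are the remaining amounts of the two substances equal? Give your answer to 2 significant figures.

Set 232·(1/2)^(t/272) = 1760·(1/2)^(t/44.5).
Taking log₂: log₂(232/1760) = t·(1/272 − 1/44.5).
log₂(0.13182) = -2.9234; 1/272 − 1/44.5 = -0.018795.
t = -2.9234 / -0.018795 ≈ 155.54 days.

160 days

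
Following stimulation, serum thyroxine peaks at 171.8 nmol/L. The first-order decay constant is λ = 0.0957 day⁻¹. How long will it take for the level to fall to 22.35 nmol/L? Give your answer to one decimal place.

t½ = ln 2 / λ = 0.69315 / 0.0957 ≈ 7.2429 days.
Fraction remaining = 22.35/171.8 ≈ 0.13009.
n = log₂(171.8/22.35) = ln(7.6868)/ln 2 ≈ 2.9424 half-lives.
t = n × t½ = 2.9424 × 7.2429 ≈ 21.311 days.

21.3 days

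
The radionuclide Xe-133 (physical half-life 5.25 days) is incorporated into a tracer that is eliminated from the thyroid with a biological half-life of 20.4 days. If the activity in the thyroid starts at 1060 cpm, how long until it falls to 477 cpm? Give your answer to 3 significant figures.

4.81 days

1/t_eff = 1/t_phys + 1/t_biol = 1/5.25 + 1/20.4 = 0.2395 per day.
t_eff = 5.25 × 20.4 / (5.25 + 20.4) ≈ 4.1754 days.
n = log₂(1060/477) ≈ 1.152; t = 1.152 × 4.1754 ≈ 4.8101 days.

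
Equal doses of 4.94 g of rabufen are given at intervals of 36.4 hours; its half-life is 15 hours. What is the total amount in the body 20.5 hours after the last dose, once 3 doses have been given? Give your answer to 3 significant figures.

The 3 doses were given 93.3, 56.9, 20.5 hours ago.
Total = 4.94·(1/2)^(93.3/15) + 4.94·(1/2)^(56.9/15) + 4.94·(1/2)^(20.5/15)
      = 0.066271 + 0.3563 + 1.9157 ≈ 2.3382 g.

2.34 g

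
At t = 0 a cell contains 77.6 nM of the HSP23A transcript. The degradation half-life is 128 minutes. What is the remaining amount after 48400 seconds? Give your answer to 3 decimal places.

Convert the elapsed time: 48400 seconds = 806.667 minutes.
Number of half-lives: n = 806.667/128 ≈ 6.3021.
Remaining = 77.6 × (1/2)^6.3021 = 77.6 × 0.012673 ≈ 0.98343 nM.

0.983 nM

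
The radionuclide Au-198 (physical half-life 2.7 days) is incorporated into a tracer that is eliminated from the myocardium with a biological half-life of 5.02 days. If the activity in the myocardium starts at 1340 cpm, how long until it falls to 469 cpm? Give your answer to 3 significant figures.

2.66 days

1/t_eff = 1/t_phys + 1/t_biol = 1/2.7 + 1/5.02 = 0.56957 per day.
t_eff = 2.7 × 5.02 / (2.7 + 5.02) ≈ 1.7557 days.
n = log₂(1340/469) ≈ 1.5146; t = 1.5146 × 1.7557 ≈ 2.6591 days.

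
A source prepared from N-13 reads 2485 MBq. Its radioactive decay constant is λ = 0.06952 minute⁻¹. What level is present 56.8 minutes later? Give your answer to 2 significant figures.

48 MBq

t½ = ln 2 / λ = 0.69315 / 0.06952 ≈ 9.9705 minutes.
Number of half-lives: n = 56.8/9.9705 ≈ 5.6968.
Remaining = 2485 × (1/2)^5.6968 = 2485 × 0.019279 ≈ 47.908 MBq.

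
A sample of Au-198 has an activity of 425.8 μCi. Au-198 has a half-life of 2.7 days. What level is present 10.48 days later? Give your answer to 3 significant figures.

28.9 μCi

Number of half-lives: n = 10.48/2.7 ≈ 3.8815.
Remaining = 425.8 × (1/2)^3.8815 = 425.8 × 0.067851 ≈ 28.891 μCi.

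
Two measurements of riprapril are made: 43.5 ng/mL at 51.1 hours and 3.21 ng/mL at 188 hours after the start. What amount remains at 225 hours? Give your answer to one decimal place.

Over Δt = 188 − 51.1 = 136.9 hours, the level fell by a factor of 43.5/3.21 ≈ 13.551.
n = log₂(13.551) ≈ 3.7604 half-lives, so t½ = 136.9/3.7604 ≈ 36.406 hours.
From t = 188 to t = 225: 3.21 × (1/2)^((225−188)/36.406) ≈ 1.587 ng/mL.

1.6 ng/mL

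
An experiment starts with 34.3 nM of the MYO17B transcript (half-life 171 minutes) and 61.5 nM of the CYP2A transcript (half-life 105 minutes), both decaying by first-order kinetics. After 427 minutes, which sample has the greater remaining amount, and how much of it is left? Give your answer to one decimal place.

MYO17B transcript, 6.1 nM

MYO17B transcript: 34.3 × (1/2)^2.4971 ≈ 6.0757 nM.
CYP2A transcript: 61.5 × (1/2)^4.0667 ≈ 3.6702 nM.
MYO17B transcript has more remaining, at ≈ 6.0757 nM.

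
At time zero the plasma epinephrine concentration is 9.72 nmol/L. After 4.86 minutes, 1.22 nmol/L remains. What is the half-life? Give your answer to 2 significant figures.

1.6 minutes

A/A₀ = 1.22/9.72 ≈ 0.12551.
n = log₂(7.9672) ≈ 2.9941 half-lives elapsed in 4.86 minutes.
t½ = 4.86/2.9941 ≈ 1.6232 minutes.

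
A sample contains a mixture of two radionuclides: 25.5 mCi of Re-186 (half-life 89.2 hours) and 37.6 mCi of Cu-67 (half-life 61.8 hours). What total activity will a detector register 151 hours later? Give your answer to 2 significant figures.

Re-186: 25.5 × (1/2)^(151/89.2) = 25.5 × (1/2)^1.6928 ≈ 7.8877 mCi.
Cu-67: 37.6 × (1/2)^(151/61.8) = 37.6 × (1/2)^2.4434 ≈ 6.9129 mCi.
Total = 7.8877 + 6.9129 ≈ 14.801 mCi.

15 mCi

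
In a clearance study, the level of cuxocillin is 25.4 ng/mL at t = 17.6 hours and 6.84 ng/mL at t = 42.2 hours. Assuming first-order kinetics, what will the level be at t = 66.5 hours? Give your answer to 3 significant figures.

1.87 ng/mL

Over Δt = 42.2 − 17.6 = 24.6 hours, the level fell by a factor of 25.4/6.84 ≈ 3.7135.
n = log₂(3.7135) ≈ 1.8928 half-lives, so t½ = 24.6/1.8928 ≈ 12.997 hours.
From t = 42.2 to t = 66.5: 6.84 × (1/2)^((66.5−42.2)/12.997) ≈ 1.8717 ng/mL.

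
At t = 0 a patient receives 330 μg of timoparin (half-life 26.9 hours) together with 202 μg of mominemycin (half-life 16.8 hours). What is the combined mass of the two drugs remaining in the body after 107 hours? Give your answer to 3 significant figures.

timoparin: 330 × (1/2)^(107/26.9) = 330 × (1/2)^3.9777 ≈ 20.946 μg.
mominemycin: 202 × (1/2)^(107/16.8) = 202 × (1/2)^6.369 ≈ 2.4439 μg.
Total = 20.946 + 2.4439 ≈ 23.39 μg.

23.4 μg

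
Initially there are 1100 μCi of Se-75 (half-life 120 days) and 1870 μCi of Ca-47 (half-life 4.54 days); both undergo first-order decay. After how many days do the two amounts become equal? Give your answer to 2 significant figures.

Set 1100·(1/2)^(t/120) = 1870·(1/2)^(t/4.54).
Taking log₂: log₂(1100/1870) = t·(1/120 − 1/4.54).
log₂(0.58824) = -0.76553; 1/120 − 1/4.54 = -0.21193.
t = -0.76553 / -0.21193 ≈ 3.6122 days.

3.6 days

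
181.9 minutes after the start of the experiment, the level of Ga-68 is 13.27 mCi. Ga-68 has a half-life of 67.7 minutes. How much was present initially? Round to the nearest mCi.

85 mCi

Number of half-lives elapsed: n = 181.9/67.7 ≈ 2.6869.
A₀ = A × 2^n = 13.27 × 2^2.6869 = 13.27 × 6.4391 ≈ 85.447 mCi.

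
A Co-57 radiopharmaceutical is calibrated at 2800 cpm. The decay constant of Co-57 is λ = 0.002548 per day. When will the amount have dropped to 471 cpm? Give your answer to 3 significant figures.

700 days

t½ = ln 2 / λ = 0.69315 / 0.002548 ≈ 272.04 days.
Fraction remaining = 471/2800 ≈ 0.16821.
n = log₂(2800/471) = ln(5.9448)/ln 2 ≈ 2.5716 half-lives.
t = n × t½ = 2.5716 × 272.04 ≈ 699.57 days.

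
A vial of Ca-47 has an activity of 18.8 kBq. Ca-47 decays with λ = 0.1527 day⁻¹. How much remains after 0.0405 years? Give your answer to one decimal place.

2.0 kBq

t½ = ln 2 / λ = 0.69315 / 0.1527 ≈ 4.5393 days.
Convert the elapsed time: 0.0405 years = 14.7825 days.
Number of half-lives: n = 14.7825/4.5393 ≈ 3.2566.
Remaining = 18.8 × (1/2)^3.2566 = 18.8 × 0.10463 ≈ 1.9671 kBq.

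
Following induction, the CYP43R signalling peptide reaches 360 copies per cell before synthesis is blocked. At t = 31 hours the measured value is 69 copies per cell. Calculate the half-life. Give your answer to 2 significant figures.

A/A₀ = 69/360 ≈ 0.19167.
n = log₂(5.2174) ≈ 2.3833 half-lives elapsed in 31 hours.
t½ = 31/2.3833 ≈ 13.007 hours.

13 hours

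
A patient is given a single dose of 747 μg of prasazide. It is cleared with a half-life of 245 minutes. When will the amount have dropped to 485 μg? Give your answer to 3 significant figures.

153 minutes

Fraction remaining = 485/747 ≈ 0.64926.
n = log₂(747/485) = ln(1.5402)/ln 2 ≈ 0.62312 half-lives.
t = n × t½ = 0.62312 × 245 ≈ 152.67 minutes.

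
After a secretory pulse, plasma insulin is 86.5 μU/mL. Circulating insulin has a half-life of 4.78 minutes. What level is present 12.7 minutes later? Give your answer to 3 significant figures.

Number of half-lives: n = 12.7/4.78 ≈ 2.6569.
Remaining = 86.5 × (1/2)^2.6569 = 86.5 × 0.15856 ≈ 13.715 μU/mL.

13.7 μU/mL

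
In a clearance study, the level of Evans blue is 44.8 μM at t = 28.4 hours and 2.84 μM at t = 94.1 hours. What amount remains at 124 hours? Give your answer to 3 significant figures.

Over Δt = 94.1 − 28.4 = 65.7 hours, the level fell by a factor of 44.8/2.84 ≈ 15.775.
n = log₂(15.775) ≈ 3.9795 half-lives, so t½ = 65.7/3.9795 ≈ 16.509 hours.
From t = 94.1 to t = 124: 2.84 × (1/2)^((124−94.1)/16.509) ≈ 0.80933 μM.

0.809 μM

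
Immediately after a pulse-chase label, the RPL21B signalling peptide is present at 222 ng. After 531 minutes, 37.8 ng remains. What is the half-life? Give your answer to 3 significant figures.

208 minutes

A/A₀ = 37.8/222 ≈ 0.17027.
n = log₂(5.873) ≈ 2.5541 half-lives elapsed in 531 minutes.
t½ = 531/2.5541 ≈ 207.9 minutes.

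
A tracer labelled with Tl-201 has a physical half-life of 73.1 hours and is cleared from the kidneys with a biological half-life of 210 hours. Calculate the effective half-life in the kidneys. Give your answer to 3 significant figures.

54.2 hours

1/t_eff = 1/t_phys + 1/t_biol = 1/73.1 + 1/210 = 0.018442 per hour.
t_eff = 73.1 × 210 / (73.1 + 210) ≈ 54.225 hours.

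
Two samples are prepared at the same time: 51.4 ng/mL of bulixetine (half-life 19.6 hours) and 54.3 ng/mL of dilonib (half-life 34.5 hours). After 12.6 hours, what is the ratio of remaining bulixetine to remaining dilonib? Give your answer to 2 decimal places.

0.78

bulixetine: 51.4 × (1/2)^(12.6/19.6) = 51.4 × (1/2)^0.64286 ≈ 32.919 ng/mL.
dilonib: 54.3 × (1/2)^(12.6/34.5) = 54.3 × (1/2)^0.36522 ≈ 42.156 ng/mL.
Ratio ≈ 32.919 / 42.156 ≈ 0.78088.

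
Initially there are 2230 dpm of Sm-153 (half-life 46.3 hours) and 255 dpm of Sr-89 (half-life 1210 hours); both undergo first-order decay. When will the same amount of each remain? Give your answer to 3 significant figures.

Set 2230·(1/2)^(t/46.3) = 255·(1/2)^(t/1210).
Taking log₂: log₂(2230/255) = t·(1/46.3 − 1/1210).
log₂(8.7451) = 3.1285; 1/46.3 − 1/1210 = 0.020772.
t = 3.1285 / 0.020772 ≈ 150.61 hours.

151 hours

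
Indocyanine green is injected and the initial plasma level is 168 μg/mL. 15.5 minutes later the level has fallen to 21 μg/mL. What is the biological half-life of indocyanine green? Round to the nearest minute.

A/A₀ = 21/168 ≈ 0.125.
n = log₂(8) ≈ 3 half-lives elapsed in 15.5 minutes.
t½ = 15.5/3 ≈ 5.1667 minutes.

5 minutes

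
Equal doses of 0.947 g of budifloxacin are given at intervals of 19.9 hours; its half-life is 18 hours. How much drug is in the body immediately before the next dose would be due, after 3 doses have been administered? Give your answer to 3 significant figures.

The 3 doses were given 59.7, 39.8, 19.9 hours ago.
Total = 0.947·(1/2)^(59.7/18) + 0.947·(1/2)^(39.8/18) + 0.947·(1/2)^(19.9/18)
      = 0.095046 + 0.20452 + 0.44009 ≈ 0.73966 g.

0.740 g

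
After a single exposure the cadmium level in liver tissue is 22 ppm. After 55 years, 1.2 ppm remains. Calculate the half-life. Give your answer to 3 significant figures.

13.1 years

A/A₀ = 1.2/22 ≈ 0.054545.
n = log₂(18.333) ≈ 4.1964 half-lives elapsed in 55 years.
t½ = 55/4.1964 ≈ 13.106 years.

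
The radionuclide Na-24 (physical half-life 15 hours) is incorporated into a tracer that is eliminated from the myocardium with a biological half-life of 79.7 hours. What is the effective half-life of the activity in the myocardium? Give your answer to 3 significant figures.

1/t_eff = 1/t_phys + 1/t_biol = 1/15 + 1/79.7 = 0.079214 per hour.
t_eff = 15 × 79.7 / (15 + 79.7) ≈ 12.624 hours.

12.6 hours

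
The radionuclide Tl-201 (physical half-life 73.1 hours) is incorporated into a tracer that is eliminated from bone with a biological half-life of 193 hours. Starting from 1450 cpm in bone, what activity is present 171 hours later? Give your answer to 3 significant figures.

155 cpm

1/t_eff = 1/t_phys + 1/t_biol = 1/73.1 + 1/193 = 0.018861 per hour.
t_eff = 73.1 × 193 / (73.1 + 193) ≈ 53.019 hours.
Remaining = 1450 × (1/2)^(171/53.019) = 1450 × (1/2)^3.2253 ≈ 155.05 cpm.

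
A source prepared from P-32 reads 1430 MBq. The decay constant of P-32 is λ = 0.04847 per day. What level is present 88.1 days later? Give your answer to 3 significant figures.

t½ = ln 2 / λ = 0.69315 / 0.04847 ≈ 14.301 days.
Number of half-lives: n = 88.1/14.301 ≈ 6.1606.
Remaining = 1430 × (1/2)^6.1606 = 1430 × 0.013979 ≈ 19.99 MBq.

20.0 MBq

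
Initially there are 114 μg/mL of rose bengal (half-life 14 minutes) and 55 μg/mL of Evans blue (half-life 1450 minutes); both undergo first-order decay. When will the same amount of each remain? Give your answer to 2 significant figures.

15 minutes

Set 114·(1/2)^(t/14) = 55·(1/2)^(t/1450).
Taking log₂: log₂(114/55) = t·(1/14 − 1/1450).
log₂(2.0727) = 1.0515; 1/14 − 1/1450 = 0.070739.
t = 1.0515 / 0.070739 ≈ 14.865 minutes.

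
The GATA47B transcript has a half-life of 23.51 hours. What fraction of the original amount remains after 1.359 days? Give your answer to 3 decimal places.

1.359 days = 32.616 hours.
n = 32.616/23.51 ≈ 1.3873 half-lives.
Fraction remaining = (1/2)^1.3873 ≈ 0.38227.

0.382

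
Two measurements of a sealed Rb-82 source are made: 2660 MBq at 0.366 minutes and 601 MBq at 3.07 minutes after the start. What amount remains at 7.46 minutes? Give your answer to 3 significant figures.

53.7 MBq

Over Δt = 3.07 − 0.366 = 2.704 minutes, the level fell by a factor of 2660/601 ≈ 4.426.
n = log₂(4.426) ≈ 2.146 half-lives, so t½ = 2.704/2.146 ≈ 1.26 minutes.
From t = 3.07 to t = 7.46: 601 × (1/2)^((7.46−3.07)/1.26) ≈ 53.712 MBq.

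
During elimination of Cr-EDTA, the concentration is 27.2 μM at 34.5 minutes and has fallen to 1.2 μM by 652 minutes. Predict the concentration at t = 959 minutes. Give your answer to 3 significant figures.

Over Δt = 652 − 34.5 = 617.5 minutes, the level fell by a factor of 27.2/1.2 ≈ 22.667.
n = log₂(22.667) ≈ 4.5025 half-lives, so t½ = 617.5/4.5025 ≈ 137.15 minutes.
From t = 652 to t = 959: 1.2 × (1/2)^((959−652)/137.15) ≈ 0.25429 μM.

0.254 μM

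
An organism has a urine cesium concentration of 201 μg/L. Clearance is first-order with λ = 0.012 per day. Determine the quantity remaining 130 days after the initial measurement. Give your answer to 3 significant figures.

t½ = ln 2 / λ = 0.69315 / 0.012 ≈ 57.762 days.
Number of half-lives: n = 130/57.762 ≈ 2.2506.
Remaining = 201 × (1/2)^2.2506 = 201 × 0.21014 ≈ 42.237 μg/L.

42.2 μg/L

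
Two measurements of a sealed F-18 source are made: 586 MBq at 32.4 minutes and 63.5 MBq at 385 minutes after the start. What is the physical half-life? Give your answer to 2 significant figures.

Over Δt = 385 − 32.4 = 352.6 minutes, the level fell by a factor of 586/63.5 ≈ 9.2283.
n = log₂(9.2283) ≈ 3.2061 half-lives, so t½ = 352.6/3.2061 ≈ 109.98 minutes.

110 minutes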